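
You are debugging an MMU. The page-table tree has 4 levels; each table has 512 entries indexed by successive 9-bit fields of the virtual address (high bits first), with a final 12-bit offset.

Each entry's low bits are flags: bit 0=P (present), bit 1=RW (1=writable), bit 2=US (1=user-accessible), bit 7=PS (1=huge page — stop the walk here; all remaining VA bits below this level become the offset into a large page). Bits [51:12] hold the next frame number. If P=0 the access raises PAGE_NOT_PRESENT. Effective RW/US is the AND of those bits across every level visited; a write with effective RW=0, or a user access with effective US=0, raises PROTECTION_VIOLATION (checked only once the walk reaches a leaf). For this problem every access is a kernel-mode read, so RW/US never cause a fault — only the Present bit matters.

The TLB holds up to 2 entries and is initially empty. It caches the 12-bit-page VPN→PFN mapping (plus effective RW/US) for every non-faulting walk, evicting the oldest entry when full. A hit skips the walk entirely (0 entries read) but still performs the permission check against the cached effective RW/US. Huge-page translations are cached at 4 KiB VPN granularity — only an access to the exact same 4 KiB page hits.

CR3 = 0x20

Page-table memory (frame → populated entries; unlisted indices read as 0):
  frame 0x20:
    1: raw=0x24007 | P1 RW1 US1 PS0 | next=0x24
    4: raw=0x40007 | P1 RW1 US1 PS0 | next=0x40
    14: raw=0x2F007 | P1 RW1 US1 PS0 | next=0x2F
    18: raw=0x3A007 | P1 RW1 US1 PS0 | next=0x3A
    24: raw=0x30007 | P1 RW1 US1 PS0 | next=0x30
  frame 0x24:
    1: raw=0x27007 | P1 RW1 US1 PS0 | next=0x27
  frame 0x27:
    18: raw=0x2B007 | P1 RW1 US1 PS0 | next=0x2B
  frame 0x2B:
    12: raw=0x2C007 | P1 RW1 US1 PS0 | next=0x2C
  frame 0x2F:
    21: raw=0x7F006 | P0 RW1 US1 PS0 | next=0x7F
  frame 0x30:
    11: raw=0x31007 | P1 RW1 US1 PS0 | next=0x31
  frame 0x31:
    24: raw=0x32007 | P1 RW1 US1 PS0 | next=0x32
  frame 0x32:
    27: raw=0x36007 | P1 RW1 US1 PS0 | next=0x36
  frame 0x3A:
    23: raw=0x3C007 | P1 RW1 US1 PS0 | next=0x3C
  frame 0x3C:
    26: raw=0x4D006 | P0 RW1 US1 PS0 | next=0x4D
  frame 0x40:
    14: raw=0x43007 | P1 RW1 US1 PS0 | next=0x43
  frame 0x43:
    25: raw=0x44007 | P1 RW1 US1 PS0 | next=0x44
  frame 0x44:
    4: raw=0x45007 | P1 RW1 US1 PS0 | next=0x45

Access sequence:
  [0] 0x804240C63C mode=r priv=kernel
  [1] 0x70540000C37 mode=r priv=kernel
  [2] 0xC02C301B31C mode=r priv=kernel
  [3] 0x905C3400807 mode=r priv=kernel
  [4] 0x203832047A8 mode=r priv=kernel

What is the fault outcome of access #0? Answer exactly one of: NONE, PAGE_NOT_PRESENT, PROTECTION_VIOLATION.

Per-access translation:
#0 VA=0x804240C63C (r,kernel):
  lvl0: tbl 0x20, slot 1 ⇒ 0x24007 (P1/RW1/US1/PS0)
  lvl1: tbl 0x24, slot 1 ⇒ 0x27007 (P1/RW1/US1/PS0)
  lvl2: tbl 0x27, slot 18 ⇒ 0x2B007 (P1/RW1/US1/PS0)
  lvl3: tbl 0x2B, slot 12 ⇒ 0x2C007 (P1/RW1/US1/PS0)
  ⇒ phys 0x2C63C  [4 reads]
#1 VA=0x70540000C37 (r,kernel):
  lvl0: tbl 0x20, slot 14 ⇒ 0x2F007 (P1/RW1/US1/PS0)
  lvl1: tbl 0x2F, slot 21 ⇒ 0x7F006 (P0/RW1/US1/PS0)
  ✗ PAGE_NOT_PRESENT  [2 reads]
#2 VA=0xC02C301B31C (r,kernel):
  lvl0: tbl 0x20, slot 24 ⇒ 0x30007 (P1/RW1/US1/PS0)
  lvl1: tbl 0x30, slot 11 ⇒ 0x31007 (P1/RW1/US1/PS0)
  lvl2: tbl 0x31, slot 24 ⇒ 0x32007 (P1/RW1/US1/PS0)
  lvl3: tbl 0x32, slot 27 ⇒ 0x36007 (P1/RW1/US1/PS0)
  ⇒ phys 0x3631C  [4 reads]
#3 VA=0x905C3400807 (r,kernel):
  lvl0: tbl 0x20, slot 18 ⇒ 0x3A007 (P1/RW1/US1/PS0)
  lvl1: tbl 0x3A, slot 23 ⇒ 0x3C007 (P1/RW1/US1/PS0)
  lvl2: tbl 0x3C, slot 26 ⇒ 0x4D006 (P0/RW1/US1/PS0)
  ✗ PAGE_NOT_PRESENT  [3 reads]
#4 VA=0x203832047A8 (r,kernel):
  lvl0: tbl 0x20, slot 4 ⇒ 0x40007 (P1/RW1/US1/PS0)
  lvl1: tbl 0x40, slot 14 ⇒ 0x43007 (P1/RW1/US1/PS0)
  lvl2: tbl 0x43, slot 25 ⇒ 0x44007 (P1/RW1/US1/PS0)
  lvl3: tbl 0x44, slot 4 ⇒ 0x45007 (P1/RW1/US1/PS0)
  ⇒ phys 0x457A8  [4 reads]

Access #0 fault: NONE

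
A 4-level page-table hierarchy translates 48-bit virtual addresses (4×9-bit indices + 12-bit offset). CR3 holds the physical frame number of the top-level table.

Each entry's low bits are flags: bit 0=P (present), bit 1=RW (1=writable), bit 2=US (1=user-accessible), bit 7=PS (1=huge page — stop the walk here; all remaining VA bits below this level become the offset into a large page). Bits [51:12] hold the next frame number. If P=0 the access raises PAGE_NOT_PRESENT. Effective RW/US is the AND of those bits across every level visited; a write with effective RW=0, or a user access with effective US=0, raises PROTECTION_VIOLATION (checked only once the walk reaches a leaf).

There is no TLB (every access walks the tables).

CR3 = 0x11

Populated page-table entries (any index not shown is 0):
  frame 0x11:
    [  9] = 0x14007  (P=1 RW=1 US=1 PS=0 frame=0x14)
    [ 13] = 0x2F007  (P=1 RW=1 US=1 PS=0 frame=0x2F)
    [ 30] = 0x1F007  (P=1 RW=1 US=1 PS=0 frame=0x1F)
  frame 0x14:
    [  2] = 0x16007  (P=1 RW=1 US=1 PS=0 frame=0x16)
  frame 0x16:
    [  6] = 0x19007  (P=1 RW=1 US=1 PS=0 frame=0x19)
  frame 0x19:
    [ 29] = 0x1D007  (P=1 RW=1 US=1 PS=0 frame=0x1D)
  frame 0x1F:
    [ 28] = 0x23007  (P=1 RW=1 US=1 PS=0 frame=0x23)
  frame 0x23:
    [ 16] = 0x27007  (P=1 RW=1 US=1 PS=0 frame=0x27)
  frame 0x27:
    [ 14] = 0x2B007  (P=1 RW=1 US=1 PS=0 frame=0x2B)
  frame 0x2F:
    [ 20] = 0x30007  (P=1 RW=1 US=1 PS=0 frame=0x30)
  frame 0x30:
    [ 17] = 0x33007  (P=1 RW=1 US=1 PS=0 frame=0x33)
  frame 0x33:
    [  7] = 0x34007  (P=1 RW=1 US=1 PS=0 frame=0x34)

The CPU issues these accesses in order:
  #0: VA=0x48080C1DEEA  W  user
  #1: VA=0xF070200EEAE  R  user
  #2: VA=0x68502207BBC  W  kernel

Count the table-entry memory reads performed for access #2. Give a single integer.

Trace:
#0 VA=0x48080C1DEEA (w,user):
  L0: frame=0x11 idx=9 entry=0x14007 [P=1 RW=1 US=1 PS=0]
  L1: frame=0x14 idx=2 entry=0x16007 [P=1 RW=1 US=1 PS=0]
  L2: frame=0x16 idx=6 entry=0x19007 [P=1 RW=1 US=1 PS=0]
  L3: frame=0x19 idx=29 entry=0x1D007 [P=1 RW=1 US=1 PS=0]
  ✓ 0x1DEEA  — 4 lookups
#1 VA=0xF070200EEAE (r,user):
  L0: frame=0x11 idx=30 entry=0x1F007 [P=1 RW=1 US=1 PS=0]
  L1: frame=0x1F idx=28 entry=0x23007 [P=1 RW=1 US=1 PS=0]
  L2: frame=0x23 idx=16 entry=0x27007 [P=1 RW=1 US=1 PS=0]
  L3: frame=0x27 idx=14 entry=0x2B007 [P=1 RW=1 US=1 PS=0]
  ✓ 0x2BEAE  — 4 lookups
#2 VA=0x68502207BBC (w,kernel):
  L0: frame=0x11 idx=13 entry=0x2F007 [P=1 RW=1 US=1 PS=0]
  L1: frame=0x2F idx=20 entry=0x30007 [P=1 RW=1 US=1 PS=0]
  L2: frame=0x30 idx=17 entry=0x33007 [P=1 RW=1 US=1 PS=0]
  L3: frame=0x33 idx=7 entry=0x34007 [P=1 RW=1 US=1 PS=0]
  ✓ 0x34BBC  — 4 lookups

Entries read for #2: 4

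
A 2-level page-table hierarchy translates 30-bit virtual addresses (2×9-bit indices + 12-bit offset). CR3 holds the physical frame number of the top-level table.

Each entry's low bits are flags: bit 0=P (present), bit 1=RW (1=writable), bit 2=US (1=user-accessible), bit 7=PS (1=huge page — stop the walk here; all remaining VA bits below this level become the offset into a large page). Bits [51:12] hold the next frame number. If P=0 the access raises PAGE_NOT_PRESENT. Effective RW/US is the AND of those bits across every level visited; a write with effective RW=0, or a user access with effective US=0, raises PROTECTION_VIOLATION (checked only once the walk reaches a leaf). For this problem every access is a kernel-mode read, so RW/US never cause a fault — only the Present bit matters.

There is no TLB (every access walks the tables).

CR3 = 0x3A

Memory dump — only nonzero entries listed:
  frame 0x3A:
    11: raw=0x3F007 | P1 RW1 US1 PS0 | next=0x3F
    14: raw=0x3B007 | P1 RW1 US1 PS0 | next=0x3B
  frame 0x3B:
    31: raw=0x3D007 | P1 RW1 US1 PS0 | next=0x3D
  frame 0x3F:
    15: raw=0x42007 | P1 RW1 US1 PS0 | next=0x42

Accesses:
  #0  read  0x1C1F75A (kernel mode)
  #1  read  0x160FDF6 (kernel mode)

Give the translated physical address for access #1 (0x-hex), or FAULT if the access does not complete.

Trace:
#0 VA=0x1C1F75A (r,kernel):
  L0: frame=0x3A idx=14 entry=0x3B007 [P=1 RW=1 US=1 PS=0]
  L1: frame=0x3B idx=31 entry=0x3D007 [P=1 RW=1 US=1 PS=0]
  ⇒ phys 0x3D75A  [2 reads]
#1 VA=0x160FDF6 (r,kernel):
  L0: frame=0x3A idx=11 entry=0x3F007 [P=1 RW=1 US=1 PS=0]
  L1: frame=0x3F idx=15 entry=0x42007 [P=1 RW=1 US=1 PS=0]
  ⇒ phys 0x42DF6  [2 reads]

Access #1 PA: 0x42DF6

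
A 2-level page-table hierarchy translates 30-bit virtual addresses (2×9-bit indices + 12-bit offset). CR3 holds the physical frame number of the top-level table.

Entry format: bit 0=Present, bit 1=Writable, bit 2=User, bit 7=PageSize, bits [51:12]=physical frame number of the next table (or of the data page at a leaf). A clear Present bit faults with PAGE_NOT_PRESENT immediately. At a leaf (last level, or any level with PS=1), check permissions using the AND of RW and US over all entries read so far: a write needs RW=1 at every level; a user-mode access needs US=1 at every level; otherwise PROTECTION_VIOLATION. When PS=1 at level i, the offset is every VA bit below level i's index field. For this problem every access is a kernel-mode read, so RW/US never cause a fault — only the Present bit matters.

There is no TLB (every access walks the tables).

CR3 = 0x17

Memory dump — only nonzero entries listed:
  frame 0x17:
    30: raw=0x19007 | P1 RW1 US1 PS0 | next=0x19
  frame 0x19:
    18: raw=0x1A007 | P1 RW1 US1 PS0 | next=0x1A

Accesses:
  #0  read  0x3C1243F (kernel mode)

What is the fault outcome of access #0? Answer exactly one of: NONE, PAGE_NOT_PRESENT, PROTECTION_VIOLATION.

Walk each access:
#0 VA=0x3C1243F (r,kernel):
  [0] read 0x17 idx=30: raw=0x19007 flags P=1 W=1 U=1 S=0
  [1] read 0x19 idx=18: raw=0x1A007 flags P=1 W=1 U=1 S=0
  → PA=0x1A43F  (2 entries read)

Access #0 fault: NONE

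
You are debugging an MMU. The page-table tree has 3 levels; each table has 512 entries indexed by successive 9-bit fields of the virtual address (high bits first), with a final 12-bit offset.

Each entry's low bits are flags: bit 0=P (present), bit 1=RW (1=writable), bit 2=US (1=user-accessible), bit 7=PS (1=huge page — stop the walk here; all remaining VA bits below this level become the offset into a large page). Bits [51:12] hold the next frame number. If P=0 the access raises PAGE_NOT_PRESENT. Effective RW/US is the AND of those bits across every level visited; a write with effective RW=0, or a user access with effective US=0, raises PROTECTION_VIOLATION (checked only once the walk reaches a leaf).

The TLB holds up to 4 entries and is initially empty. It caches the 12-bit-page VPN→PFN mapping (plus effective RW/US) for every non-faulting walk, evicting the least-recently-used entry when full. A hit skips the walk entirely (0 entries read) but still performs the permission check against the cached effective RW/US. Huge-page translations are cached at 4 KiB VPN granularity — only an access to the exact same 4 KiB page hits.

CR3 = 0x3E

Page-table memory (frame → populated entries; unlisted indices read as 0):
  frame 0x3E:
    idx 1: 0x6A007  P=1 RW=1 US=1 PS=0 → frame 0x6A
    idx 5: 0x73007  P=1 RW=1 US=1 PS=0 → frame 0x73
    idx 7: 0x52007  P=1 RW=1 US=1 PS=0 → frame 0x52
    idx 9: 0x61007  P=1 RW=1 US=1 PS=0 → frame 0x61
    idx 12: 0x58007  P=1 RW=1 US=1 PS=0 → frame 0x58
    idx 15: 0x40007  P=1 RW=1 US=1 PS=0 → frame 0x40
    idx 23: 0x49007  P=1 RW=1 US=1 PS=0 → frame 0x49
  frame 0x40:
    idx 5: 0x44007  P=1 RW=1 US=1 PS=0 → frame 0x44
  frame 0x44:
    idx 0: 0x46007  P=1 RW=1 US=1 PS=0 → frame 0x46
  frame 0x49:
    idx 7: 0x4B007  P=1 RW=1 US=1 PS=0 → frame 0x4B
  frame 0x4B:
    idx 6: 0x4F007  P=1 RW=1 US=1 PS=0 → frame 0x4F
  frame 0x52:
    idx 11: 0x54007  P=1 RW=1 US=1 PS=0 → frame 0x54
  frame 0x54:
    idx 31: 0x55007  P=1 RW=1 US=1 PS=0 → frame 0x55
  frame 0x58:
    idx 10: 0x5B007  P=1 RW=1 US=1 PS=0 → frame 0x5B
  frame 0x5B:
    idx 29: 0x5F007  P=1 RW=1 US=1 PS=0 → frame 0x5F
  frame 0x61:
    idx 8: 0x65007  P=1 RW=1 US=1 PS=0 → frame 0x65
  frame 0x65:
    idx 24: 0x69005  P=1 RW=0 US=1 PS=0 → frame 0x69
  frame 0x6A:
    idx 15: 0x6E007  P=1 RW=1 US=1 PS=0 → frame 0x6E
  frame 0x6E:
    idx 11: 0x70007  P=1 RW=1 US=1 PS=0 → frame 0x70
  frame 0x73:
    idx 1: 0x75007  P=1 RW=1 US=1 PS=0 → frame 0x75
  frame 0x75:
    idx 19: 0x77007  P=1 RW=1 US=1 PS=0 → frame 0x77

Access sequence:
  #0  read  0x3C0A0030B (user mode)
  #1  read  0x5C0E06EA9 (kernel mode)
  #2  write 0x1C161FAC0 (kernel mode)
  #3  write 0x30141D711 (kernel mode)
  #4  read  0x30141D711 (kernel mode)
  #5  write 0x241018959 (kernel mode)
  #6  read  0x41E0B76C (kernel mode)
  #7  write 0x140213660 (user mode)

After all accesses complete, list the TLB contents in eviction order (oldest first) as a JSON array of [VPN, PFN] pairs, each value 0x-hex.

Trace:
#0 VA=0x3C0A0030B (r,user):
  L0 @0x3E[15] → 0x40007  P=1,RW=1,US=1,PS=0
  L1 @0x40[5] → 0x44007  P=1,RW=1,US=1,PS=0
  L2 @0x44[0] → 0x46007  P=1,RW=1,US=1,PS=0
  ⇒ phys 0x4630B  [3 reads]
#1 VA=0x5C0E06EA9 (r,kernel):
  L0 @0x3E[23] → 0x49007  P=1,RW=1,US=1,PS=0
  L1 @0x49[7] → 0x4B007  P=1,RW=1,US=1,PS=0
  L2 @0x4B[6] → 0x4F007  P=1,RW=1,US=1,PS=0
  ⇒ phys 0x4FEA9  [3 reads]
#2 VA=0x1C161FAC0 (w,kernel):
  L0 @0x3E[7] → 0x52007  P=1,RW=1,US=1,PS=0
  L1 @0x52[11] → 0x54007  P=1,RW=1,US=1,PS=0
  L2 @0x54[31] → 0x55007  P=1,RW=1,US=1,PS=0
  ⇒ phys 0x55AC0  [3 reads]
#3 VA=0x30141D711 (w,kernel):
  L0 @0x3E[12] → 0x58007  P=1,RW=1,US=1,PS=0
  L1 @0x58[10] → 0x5B007  P=1,RW=1,US=1,PS=0
  L2 @0x5B[29] → 0x5F007  P=1,RW=1,US=1,PS=0
  ⇒ phys 0x5F711  [3 reads]
#4 VA=0x30141D711 (r,kernel):
  TLB hit vpn=0x30141D → PA=0x5F711
#5 VA=0x241018959 (w,kernel):
  L0 @0x3E[9] → 0x61007  P=1,RW=1,US=1,PS=0
  L1 @0x61[8] → 0x65007  P=1,RW=1,US=1,PS=0
  L2 @0x65[24] → 0x69005  P=1,RW=0,US=1,PS=0
  ⇒ fault: PROTECTION_VIOLATION  — 3 lookups
#6 VA=0x41E0B76C (r,kernel):
  L0 @0x3E[1] → 0x6A007  P=1,RW=1,US=1,PS=0
  L1 @0x6A[15] → 0x6E007  P=1,RW=1,US=1,PS=0
  L2 @0x6E[11] → 0x70007  P=1,RW=1,US=1,PS=0
  ⇒ phys 0x7076C  [3 reads]
#7 VA=0x140213660 (w,user):
  L0 @0x3E[5] → 0x73007  P=1,RW=1,US=1,PS=0
  L1 @0x73[1] → 0x75007  P=1,RW=1,US=1,PS=0
  L2 @0x75[19] → 0x77007  P=1,RW=1,US=1,PS=0
  ⇒ phys 0x77660  [3 reads]

TLB: [["0x1C161F", "0x55"], ["0x30141D", "0x5F"], ["0x41E0B", "0x70"], ["0x140213", "0x77"]]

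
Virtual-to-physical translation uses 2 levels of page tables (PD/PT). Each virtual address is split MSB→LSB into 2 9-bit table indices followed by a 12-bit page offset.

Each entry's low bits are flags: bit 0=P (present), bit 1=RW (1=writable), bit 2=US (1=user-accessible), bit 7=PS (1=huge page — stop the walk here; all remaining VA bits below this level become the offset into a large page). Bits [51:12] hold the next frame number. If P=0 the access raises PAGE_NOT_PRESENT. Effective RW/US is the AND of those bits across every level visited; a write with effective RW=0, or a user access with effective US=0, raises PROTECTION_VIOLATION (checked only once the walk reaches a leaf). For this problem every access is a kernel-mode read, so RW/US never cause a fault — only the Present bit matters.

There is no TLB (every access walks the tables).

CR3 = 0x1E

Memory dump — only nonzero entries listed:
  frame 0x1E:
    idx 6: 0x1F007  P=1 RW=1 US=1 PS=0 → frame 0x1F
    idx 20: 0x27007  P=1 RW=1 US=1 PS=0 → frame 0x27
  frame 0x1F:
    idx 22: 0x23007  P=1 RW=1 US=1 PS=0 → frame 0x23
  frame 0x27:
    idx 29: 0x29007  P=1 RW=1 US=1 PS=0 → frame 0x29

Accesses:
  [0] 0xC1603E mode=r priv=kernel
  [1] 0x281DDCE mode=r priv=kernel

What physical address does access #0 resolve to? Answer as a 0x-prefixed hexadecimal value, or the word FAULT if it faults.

Trace:
#0 VA=0xC1603E (r,kernel):
  L0: frame=0x1E idx=6 entry=0x1F007 [P=1 RW=1 US=1 PS=0]
  L1: frame=0x1F idx=22 entry=0x23007 [P=1 RW=1 US=1 PS=0]
  → PA=0x2303E  (2 entries read)
#1 VA=0x281DDCE (r,kernel):
  L0: frame=0x1E idx=20 entry=0x27007 [P=1 RW=1 US=1 PS=0]
  L1: frame=0x27 idx=29 entry=0x29007 [P=1 RW=1 US=1 PS=0]
  → PA=0x29DCE  (2 entries read)

Access #0 PA: 0x2303E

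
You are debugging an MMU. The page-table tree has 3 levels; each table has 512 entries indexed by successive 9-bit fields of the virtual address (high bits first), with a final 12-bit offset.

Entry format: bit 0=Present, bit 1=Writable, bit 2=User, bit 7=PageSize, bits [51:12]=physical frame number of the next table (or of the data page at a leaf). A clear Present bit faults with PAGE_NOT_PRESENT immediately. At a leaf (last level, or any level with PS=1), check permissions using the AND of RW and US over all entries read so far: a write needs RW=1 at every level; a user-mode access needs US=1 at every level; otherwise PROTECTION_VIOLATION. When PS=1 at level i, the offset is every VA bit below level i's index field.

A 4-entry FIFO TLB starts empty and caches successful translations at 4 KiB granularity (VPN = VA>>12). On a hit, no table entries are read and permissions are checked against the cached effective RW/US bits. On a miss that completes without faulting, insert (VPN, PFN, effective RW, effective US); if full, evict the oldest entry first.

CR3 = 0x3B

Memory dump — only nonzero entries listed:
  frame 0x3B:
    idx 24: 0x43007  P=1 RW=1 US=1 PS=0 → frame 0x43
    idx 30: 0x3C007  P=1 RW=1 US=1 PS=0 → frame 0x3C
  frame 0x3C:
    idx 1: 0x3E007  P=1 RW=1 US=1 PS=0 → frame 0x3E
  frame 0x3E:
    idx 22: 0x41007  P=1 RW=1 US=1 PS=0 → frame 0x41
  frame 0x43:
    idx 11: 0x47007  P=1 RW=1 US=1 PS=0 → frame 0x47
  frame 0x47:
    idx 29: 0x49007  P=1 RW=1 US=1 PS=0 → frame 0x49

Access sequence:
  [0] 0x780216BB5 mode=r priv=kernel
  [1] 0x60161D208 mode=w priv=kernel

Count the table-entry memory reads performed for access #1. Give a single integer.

Trace:
#0 VA=0x780216BB5 (r,kernel):
  L0: frame=0x3B idx=30 entry=0x3C007 [P=1 RW=1 US=1 PS=0]
  L1: frame=0x3C idx=1 entry=0x3E007 [P=1 RW=1 US=1 PS=0]
  L2: frame=0x3E idx=22 entry=0x41007 [P=1 RW=1 US=1 PS=0]
  ✓ 0x41BB5  — 3 lookups
#1 VA=0x60161D208 (w,kernel):
  L0: frame=0x3B idx=24 entry=0x43007 [P=1 RW=1 US=1 PS=0]
  L1: frame=0x43 idx=11 entry=0x47007 [P=1 RW=1 US=1 PS=0]
  L2: frame=0x47 idx=29 entry=0x49007 [P=1 RW=1 US=1 PS=0]
  ✓ 0x49208  — 3 lookups

Entries read for #1: 3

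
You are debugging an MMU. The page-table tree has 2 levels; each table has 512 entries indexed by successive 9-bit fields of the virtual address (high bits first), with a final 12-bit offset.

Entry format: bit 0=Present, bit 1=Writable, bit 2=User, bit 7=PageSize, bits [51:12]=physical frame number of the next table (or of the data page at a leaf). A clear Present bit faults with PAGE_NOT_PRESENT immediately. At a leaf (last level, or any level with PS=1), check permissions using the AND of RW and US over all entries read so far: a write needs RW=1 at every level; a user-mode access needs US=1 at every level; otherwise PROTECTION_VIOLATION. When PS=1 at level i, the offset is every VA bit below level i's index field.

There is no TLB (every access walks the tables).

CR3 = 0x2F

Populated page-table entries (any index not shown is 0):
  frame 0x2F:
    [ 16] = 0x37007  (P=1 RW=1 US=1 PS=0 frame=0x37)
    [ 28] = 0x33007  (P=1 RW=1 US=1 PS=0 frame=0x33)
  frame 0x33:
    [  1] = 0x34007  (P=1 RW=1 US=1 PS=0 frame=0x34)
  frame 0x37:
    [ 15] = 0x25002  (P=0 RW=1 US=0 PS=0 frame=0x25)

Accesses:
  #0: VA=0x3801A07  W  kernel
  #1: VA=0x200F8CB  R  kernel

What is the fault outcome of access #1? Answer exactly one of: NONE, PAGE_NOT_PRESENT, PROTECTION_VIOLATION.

Per-access translation:
#0 VA=0x3801A07 (w,kernel):
  [0] read 0x2F idx=28: raw=0x33007 flags P=1 W=1 U=1 S=0
  [1] read 0x33 idx=1: raw=0x34007 flags P=1 W=1 U=1 S=0
  → PA=0x34A07  (2 entries read)
#1 VA=0x200F8CB (r,kernel):
  [0] read 0x2F idx=16: raw=0x37007 flags P=1 W=1 U=1 S=0
  [1] read 0x37 idx=15: raw=0x25002 flags P=0 W=1 U=0 S=0
  ✗ PAGE_NOT_PRESENT  [2 reads]

Access #1 fault: PAGE_NOT_PRESENT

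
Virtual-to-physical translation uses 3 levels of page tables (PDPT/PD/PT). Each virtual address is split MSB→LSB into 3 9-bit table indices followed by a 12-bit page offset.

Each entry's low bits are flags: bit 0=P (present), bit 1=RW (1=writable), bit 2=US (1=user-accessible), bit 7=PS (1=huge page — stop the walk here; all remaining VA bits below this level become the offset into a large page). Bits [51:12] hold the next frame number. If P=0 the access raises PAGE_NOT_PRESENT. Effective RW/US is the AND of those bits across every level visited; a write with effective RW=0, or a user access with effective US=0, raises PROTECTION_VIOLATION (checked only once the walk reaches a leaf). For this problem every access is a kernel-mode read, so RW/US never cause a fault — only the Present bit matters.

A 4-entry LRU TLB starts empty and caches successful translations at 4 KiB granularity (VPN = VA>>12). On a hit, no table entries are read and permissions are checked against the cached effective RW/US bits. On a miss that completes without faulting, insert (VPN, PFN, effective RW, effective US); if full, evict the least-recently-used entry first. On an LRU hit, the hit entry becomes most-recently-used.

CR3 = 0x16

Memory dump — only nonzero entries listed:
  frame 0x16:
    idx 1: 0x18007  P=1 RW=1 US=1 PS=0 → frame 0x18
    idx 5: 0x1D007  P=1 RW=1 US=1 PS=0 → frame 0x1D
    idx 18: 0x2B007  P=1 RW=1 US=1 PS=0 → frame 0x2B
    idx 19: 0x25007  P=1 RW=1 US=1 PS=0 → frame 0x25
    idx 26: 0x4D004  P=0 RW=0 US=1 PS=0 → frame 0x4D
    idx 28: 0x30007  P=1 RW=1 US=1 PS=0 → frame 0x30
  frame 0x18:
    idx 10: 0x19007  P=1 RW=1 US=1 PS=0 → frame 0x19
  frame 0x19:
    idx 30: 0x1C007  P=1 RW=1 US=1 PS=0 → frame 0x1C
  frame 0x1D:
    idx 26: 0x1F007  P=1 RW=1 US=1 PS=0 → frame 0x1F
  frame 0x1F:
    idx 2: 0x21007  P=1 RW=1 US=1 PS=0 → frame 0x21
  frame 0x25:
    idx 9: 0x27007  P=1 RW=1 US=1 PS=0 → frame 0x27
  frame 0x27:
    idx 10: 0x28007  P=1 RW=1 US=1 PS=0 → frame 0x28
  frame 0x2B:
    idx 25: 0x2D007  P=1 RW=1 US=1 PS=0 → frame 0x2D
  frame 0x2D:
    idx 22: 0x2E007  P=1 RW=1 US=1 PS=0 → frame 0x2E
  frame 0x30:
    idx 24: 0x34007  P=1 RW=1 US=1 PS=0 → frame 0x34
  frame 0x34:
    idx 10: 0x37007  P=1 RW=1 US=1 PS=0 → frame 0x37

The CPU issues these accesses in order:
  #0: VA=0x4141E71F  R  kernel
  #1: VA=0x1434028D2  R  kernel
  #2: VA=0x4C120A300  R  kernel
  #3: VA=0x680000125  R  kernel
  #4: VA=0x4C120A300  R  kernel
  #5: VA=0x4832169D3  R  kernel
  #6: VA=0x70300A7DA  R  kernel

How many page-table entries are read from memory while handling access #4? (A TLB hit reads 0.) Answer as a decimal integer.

Walk each access:
#0 VA=0x4141E71F (r,kernel):
  L0: frame=0x16 idx=1 entry=0x18007 [P=1 RW=1 US=1 PS=0]
  L1: frame=0x18 idx=10 entry=0x19007 [P=1 RW=1 US=1 PS=0]
  L2: frame=0x19 idx=30 entry=0x1C007 [P=1 RW=1 US=1 PS=0]
  → PA=0x1C71F  (3 entries read)
#1 VA=0x1434028D2 (r,kernel):
  L0: frame=0x16 idx=5 entry=0x1D007 [P=1 RW=1 US=1 PS=0]
  L1: frame=0x1D idx=26 entry=0x1F007 [P=1 RW=1 US=1 PS=0]
  L2: frame=0x1F idx=2 entry=0x21007 [P=1 RW=1 US=1 PS=0]
  → PA=0x218D2  (3 entries read)
#2 VA=0x4C120A300 (r,kernel):
  L0: frame=0x16 idx=19 entry=0x25007 [P=1 RW=1 US=1 PS=0]
  L1: frame=0x25 idx=9 entry=0x27007 [P=1 RW=1 US=1 PS=0]
  L2: frame=0x27 idx=10 entry=0x28007 [P=1 RW=1 US=1 PS=0]
  → PA=0x28300  (3 entries read)
#3 VA=0x680000125 (r,kernel):
  L0: frame=0x16 idx=26 entry=0x4D004 [P=0 RW=0 US=1 PS=0]
  → PAGE_NOT_PRESENT  (1 entries read)
#4 VA=0x4C120A300 (r,kernel):
  TLB hit vpn=0x4C120A → PA=0x28300
#5 VA=0x4832169D3 (r,kernel):
  L0: frame=0x16 idx=18 entry=0x2B007 [P=1 RW=1 US=1 PS=0]
  L1: frame=0x2B idx=25 entry=0x2D007 [P=1 RW=1 US=1 PS=0]
  L2: frame=0x2D idx=22 entry=0x2E007 [P=1 RW=1 US=1 PS=0]
  → PA=0x2E9D3  (3 entries read)
#6 VA=0x70300A7DA (r,kernel):
  L0: frame=0x16 idx=28 entry=0x30007 [P=1 RW=1 US=1 PS=0]
  L1: frame=0x30 idx=24 entry=0x34007 [P=1 RW=1 US=1 PS=0]
  L2: frame=0x34 idx=10 entry=0x37007 [P=1 RW=1 US=1 PS=0]
  → PA=0x377DA  (3 entries read)

Entries read for #4: 0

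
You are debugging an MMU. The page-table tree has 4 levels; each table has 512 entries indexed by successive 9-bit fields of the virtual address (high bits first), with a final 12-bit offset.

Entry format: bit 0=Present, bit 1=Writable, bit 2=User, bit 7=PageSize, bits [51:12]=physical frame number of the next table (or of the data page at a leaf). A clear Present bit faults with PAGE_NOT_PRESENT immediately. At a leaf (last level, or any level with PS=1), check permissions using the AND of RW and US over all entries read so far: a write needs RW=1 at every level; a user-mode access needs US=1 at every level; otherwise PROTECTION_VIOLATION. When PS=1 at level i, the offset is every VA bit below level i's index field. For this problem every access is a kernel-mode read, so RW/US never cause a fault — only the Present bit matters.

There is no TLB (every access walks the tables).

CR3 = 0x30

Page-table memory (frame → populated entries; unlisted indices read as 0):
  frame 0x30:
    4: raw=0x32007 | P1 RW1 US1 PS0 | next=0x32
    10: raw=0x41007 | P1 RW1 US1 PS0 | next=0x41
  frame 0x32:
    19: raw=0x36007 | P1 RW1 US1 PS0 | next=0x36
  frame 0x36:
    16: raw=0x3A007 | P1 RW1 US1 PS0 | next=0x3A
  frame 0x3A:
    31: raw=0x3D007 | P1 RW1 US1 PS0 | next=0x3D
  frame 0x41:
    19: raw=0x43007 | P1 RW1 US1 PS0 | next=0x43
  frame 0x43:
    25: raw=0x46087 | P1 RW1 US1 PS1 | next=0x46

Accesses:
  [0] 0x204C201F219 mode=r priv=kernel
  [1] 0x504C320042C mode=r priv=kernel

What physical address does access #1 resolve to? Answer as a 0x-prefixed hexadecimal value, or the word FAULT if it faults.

Trace:
#0 VA=0x204C201F219 (r,kernel):
  [0] read 0x30 idx=4: raw=0x32007 flags P=1 W=1 U=1 S=0
  [1] read 0x32 idx=19: raw=0x36007 flags P=1 W=1 U=1 S=0
  [2] read 0x36 idx=16: raw=0x3A007 flags P=1 W=1 U=1 S=0
  [3] read 0x3A idx=31: raw=0x3D007 flags P=1 W=1 U=1 S=0
  → PA=0x3D219  (4 entries read)
#1 VA=0x504C320042C (r,kernel):
  [0] read 0x30 idx=10: raw=0x41007 flags P=1 W=1 U=1 S=0
  [1] read 0x41 idx=19: raw=0x43007 flags P=1 W=1 U=1 S=0
  [2] read 0x43 idx=25: raw=0x46087 flags P=1 W=1 U=1 S=1
  → PA=0x4642C (huge @L2)  (3 entries read)

Access #1 PA: 0x4642C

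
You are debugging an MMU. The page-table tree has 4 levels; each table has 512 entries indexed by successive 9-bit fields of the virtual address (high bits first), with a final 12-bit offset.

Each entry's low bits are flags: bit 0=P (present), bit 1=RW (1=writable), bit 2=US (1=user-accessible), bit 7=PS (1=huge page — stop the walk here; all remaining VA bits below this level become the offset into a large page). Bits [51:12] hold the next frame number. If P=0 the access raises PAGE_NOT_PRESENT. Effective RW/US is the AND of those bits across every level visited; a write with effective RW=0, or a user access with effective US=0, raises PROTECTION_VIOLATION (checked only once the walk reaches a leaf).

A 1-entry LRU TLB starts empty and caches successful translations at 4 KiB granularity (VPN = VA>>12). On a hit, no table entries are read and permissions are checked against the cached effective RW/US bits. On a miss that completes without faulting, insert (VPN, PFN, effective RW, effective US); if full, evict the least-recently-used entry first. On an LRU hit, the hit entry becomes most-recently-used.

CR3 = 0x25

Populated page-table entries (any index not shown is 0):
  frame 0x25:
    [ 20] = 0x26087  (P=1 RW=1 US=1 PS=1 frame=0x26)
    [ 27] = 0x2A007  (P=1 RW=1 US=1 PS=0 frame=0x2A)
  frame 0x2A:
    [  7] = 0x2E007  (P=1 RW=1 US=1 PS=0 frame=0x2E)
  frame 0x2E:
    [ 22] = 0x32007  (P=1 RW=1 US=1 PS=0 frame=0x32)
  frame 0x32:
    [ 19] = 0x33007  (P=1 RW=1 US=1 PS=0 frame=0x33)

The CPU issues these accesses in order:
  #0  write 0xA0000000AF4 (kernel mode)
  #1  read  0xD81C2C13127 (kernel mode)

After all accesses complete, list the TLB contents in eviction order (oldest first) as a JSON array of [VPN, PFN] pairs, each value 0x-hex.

Walk each access:
#0 VA=0xA0000000AF4 (w,kernel):
  [0] read 0x25 idx=20: raw=0x26087 flags P=1 W=1 U=1 S=1
  → PA=0x26AF4 (huge @L0)  (1 entries read)
#1 VA=0xD81C2C13127 (r,kernel):
  [0] read 0x25 idx=27: raw=0x2A007 flags P=1 W=1 U=1 S=0
  [1] read 0x2A idx=7: raw=0x2E007 flags P=1 W=1 U=1 S=0
  [2] read 0x2E idx=22: raw=0x32007 flags P=1 W=1 U=1 S=0
  [3] read 0x32 idx=19: raw=0x33007 flags P=1 W=1 U=1 S=0
  → PA=0x33127  (4 entries read)

TLB: [["0xD81C2C13", "0x33"]]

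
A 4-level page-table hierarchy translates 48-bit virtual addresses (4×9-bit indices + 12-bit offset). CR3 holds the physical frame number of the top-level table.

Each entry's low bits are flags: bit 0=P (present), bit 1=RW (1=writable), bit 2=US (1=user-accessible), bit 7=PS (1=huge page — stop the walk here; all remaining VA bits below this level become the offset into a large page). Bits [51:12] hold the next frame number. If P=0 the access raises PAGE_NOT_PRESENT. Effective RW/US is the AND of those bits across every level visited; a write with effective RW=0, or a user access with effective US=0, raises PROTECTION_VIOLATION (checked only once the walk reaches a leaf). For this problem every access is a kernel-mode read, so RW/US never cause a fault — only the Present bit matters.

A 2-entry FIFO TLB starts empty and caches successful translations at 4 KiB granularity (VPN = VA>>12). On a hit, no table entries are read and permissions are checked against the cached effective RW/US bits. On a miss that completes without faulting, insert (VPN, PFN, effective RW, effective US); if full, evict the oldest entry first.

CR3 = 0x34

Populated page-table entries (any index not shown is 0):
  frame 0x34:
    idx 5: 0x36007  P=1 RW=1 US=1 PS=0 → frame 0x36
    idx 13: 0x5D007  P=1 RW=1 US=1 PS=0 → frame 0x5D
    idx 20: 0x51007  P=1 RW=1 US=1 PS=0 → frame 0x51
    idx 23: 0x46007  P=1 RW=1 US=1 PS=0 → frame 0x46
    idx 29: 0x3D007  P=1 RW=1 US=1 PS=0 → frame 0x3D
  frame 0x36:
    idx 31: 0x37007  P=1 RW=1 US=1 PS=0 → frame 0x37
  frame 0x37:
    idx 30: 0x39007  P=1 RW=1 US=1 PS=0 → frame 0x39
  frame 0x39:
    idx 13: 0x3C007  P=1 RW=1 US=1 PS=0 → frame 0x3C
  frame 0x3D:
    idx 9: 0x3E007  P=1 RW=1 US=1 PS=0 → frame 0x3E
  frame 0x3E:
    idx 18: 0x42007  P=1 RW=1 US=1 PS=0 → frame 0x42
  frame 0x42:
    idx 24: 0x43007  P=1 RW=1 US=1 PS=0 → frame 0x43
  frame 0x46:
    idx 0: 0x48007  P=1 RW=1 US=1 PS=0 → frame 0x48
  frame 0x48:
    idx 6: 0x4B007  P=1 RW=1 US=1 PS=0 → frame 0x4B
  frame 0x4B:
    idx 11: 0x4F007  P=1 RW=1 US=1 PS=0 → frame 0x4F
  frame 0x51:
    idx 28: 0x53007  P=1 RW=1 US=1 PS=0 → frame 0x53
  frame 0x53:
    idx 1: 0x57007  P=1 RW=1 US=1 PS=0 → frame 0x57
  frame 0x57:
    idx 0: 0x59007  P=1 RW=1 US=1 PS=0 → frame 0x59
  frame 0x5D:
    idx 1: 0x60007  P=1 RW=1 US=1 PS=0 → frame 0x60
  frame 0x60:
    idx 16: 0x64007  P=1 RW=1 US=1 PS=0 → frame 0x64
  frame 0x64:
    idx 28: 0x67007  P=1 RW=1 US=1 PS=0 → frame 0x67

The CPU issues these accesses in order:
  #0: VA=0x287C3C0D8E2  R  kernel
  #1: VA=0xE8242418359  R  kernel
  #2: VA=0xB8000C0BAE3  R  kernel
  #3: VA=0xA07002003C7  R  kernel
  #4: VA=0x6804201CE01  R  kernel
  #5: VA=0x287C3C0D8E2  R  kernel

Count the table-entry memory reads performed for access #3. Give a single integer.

Walk each access:
#0 VA=0x287C3C0D8E2 (r,kernel):
  lvl0: tbl 0x34, slot 5 ⇒ 0x36007 (P1/RW1/US1/PS0)
  lvl1: tbl 0x36, slot 31 ⇒ 0x37007 (P1/RW1/US1/PS0)
  lvl2: tbl 0x37, slot 30 ⇒ 0x39007 (P1/RW1/US1/PS0)
  lvl3: tbl 0x39, slot 13 ⇒ 0x3C007 (P1/RW1/US1/PS0)
  ✓ 0x3C8E2  — 4 lookups
#1 VA=0xE8242418359 (r,kernel):
  lvl0: tbl 0x34, slot 29 ⇒ 0x3D007 (P1/RW1/US1/PS0)
  lvl1: tbl 0x3D, slot 9 ⇒ 0x3E007 (P1/RW1/US1/PS0)
  lvl2: tbl 0x3E, slot 18 ⇒ 0x42007 (P1/RW1/US1/PS0)
  lvl3: tbl 0x42, slot 24 ⇒ 0x43007 (P1/RW1/US1/PS0)
  ✓ 0x43359  — 4 lookups
#2 VA=0xB8000C0BAE3 (r,kernel):
  lvl0: tbl 0x34, slot 23 ⇒ 0x46007 (P1/RW1/US1/PS0)
  lvl1: tbl 0x46, slot 0 ⇒ 0x48007 (P1/RW1/US1/PS0)
  lvl2: tbl 0x48, slot 6 ⇒ 0x4B007 (P1/RW1/US1/PS0)
  lvl3: tbl 0x4B, slot 11 ⇒ 0x4F007 (P1/RW1/US1/PS0)
  ✓ 0x4FAE3  — 4 lookups
#3 VA=0xA07002003C7 (r,kernel):
  lvl0: tbl 0x34, slot 20 ⇒ 0x51007 (P1/RW1/US1/PS0)
  lvl1: tbl 0x51, slot 28 ⇒ 0x53007 (P1/RW1/US1/PS0)
  lvl2: tbl 0x53, slot 1 ⇒ 0x57007 (P1/RW1/US1/PS0)
  lvl3: tbl 0x57, slot 0 ⇒ 0x59007 (P1/RW1/US1/PS0)
  ✓ 0x593C7  — 4 lookups
#4 VA=0x6804201CE01 (r,kernel):
  lvl0: tbl 0x34, slot 13 ⇒ 0x5D007 (P1/RW1/US1/PS0)
  lvl1: tbl 0x5D, slot 1 ⇒ 0x60007 (P1/RW1/US1/PS0)
  lvl2: tbl 0x60, slot 16 ⇒ 0x64007 (P1/RW1/US1/PS0)
  lvl3: tbl 0x64, slot 28 ⇒ 0x67007 (P1/RW1/US1/PS0)
  ✓ 0x67E01  — 4 lookups
#5 VA=0x287C3C0D8E2 (r,kernel):
  lvl0: tbl 0x34, slot 5 ⇒ 0x36007 (P1/RW1/US1/PS0)
  lvl1: tbl 0x36, slot 31 ⇒ 0x37007 (P1/RW1/US1/PS0)
  lvl2: tbl 0x37, slot 30 ⇒ 0x39007 (P1/RW1/US1/PS0)
  lvl3: tbl 0x39, slot 13 ⇒ 0x3C007 (P1/RW1/US1/PS0)
  ✓ 0x3C8E2  — 4 lookups

Entries read for #3: 4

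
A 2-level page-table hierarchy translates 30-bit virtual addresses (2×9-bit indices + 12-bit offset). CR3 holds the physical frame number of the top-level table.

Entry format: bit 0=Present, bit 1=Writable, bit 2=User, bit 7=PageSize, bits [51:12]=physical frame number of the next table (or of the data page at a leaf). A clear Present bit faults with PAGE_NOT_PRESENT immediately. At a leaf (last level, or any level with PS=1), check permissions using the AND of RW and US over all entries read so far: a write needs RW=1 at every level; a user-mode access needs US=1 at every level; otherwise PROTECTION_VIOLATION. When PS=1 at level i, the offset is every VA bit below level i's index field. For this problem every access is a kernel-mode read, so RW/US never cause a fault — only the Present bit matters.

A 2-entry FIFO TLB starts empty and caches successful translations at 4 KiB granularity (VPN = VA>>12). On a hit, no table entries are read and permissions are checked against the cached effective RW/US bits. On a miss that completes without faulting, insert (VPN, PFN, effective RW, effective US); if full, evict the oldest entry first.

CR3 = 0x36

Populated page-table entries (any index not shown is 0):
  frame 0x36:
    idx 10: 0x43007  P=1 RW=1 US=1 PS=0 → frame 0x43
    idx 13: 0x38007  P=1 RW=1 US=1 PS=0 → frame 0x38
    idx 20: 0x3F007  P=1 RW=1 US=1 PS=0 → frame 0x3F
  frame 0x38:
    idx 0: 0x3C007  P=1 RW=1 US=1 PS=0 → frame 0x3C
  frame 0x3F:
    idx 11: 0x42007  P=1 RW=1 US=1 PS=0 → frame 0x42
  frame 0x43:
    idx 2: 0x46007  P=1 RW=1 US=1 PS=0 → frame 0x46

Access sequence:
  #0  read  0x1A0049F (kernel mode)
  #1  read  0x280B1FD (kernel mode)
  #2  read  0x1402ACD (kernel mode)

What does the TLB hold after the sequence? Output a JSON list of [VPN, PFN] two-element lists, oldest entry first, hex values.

Walk each access:
#0 VA=0x1A0049F (r,kernel):
  L0: frame=0x36 idx=13 entry=0x38007 [P=1 RW=1 US=1 PS=0]
  L1: frame=0x38 idx=0 entry=0x3C007 [P=1 RW=1 US=1 PS=0]
  ⇒ phys 0x3C49F  [2 reads]
#1 VA=0x280B1FD (r,kernel):
  L0: frame=0x36 idx=20 entry=0x3F007 [P=1 RW=1 US=1 PS=0]
  L1: frame=0x3F idx=11 entry=0x42007 [P=1 RW=1 US=1 PS=0]
  ⇒ phys 0x421FD  [2 reads]
#2 VA=0x1402ACD (r,kernel):
  L0: frame=0x36 idx=10 entry=0x43007 [P=1 RW=1 US=1 PS=0]
  L1: frame=0x43 idx=2 entry=0x46007 [P=1 RW=1 US=1 PS=0]
  ⇒ phys 0x46ACD  [2 reads]

TLB: [["0x280B", "0x42"], ["0x1402", "0x46"]]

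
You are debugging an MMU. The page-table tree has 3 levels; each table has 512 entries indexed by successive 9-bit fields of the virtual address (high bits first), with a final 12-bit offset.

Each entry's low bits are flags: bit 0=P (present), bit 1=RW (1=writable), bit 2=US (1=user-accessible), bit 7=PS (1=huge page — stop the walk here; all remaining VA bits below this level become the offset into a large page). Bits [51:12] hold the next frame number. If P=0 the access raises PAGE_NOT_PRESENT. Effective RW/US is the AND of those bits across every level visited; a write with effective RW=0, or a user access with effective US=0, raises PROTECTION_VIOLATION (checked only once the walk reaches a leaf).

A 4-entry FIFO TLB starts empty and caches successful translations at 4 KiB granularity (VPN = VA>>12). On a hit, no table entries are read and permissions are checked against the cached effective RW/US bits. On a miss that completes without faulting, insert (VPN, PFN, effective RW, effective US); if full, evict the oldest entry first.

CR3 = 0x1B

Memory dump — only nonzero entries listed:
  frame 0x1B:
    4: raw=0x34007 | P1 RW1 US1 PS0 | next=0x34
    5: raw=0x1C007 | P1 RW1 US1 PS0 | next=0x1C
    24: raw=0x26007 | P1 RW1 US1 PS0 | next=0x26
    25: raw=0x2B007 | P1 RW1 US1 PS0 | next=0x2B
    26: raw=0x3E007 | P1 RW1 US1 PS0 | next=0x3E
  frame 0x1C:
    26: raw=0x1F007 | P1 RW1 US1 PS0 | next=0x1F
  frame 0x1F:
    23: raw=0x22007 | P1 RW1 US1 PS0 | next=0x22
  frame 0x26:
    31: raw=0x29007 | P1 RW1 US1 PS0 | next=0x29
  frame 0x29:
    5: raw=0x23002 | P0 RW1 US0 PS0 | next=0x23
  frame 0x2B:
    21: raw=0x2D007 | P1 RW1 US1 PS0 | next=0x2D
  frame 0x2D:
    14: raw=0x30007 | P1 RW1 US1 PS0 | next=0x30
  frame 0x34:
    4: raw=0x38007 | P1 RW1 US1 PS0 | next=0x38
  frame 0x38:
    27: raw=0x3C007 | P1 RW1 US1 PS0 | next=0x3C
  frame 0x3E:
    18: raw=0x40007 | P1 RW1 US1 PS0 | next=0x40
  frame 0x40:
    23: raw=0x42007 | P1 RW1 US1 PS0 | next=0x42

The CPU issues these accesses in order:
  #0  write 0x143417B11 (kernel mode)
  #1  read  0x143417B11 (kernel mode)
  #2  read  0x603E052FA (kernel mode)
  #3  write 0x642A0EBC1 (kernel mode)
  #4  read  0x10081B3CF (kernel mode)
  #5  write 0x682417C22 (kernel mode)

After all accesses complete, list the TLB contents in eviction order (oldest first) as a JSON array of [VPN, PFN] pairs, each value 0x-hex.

Walk each access:
#0 VA=0x143417B11 (w,kernel):
  L0 @0x1B[5] → 0x1C007  P=1,RW=1,US=1,PS=0
  L1 @0x1C[26] → 0x1F007  P=1,RW=1,US=1,PS=0
  L2 @0x1F[23] → 0x22007  P=1,RW=1,US=1,PS=0
  ✓ 0x22B11  — 3 lookups
#1 VA=0x143417B11 (r,kernel):
  TLB hit vpn=0x143417 → PA=0x22B11
#2 VA=0x603E052FA (r,kernel):
  L0 @0x1B[24] → 0x26007  P=1,RW=1,US=1,PS=0
  L1 @0x26[31] → 0x29007  P=1,RW=1,US=1,PS=0
  L2 @0x29[5] → 0x23002  P=0,RW=1,US=0,PS=0
  ✗ PAGE_NOT_PRESENT  [3 reads]
#3 VA=0x642A0EBC1 (w,kernel):
  L0 @0x1B[25] → 0x2B007  P=1,RW=1,US=1,PS=0
  L1 @0x2B[21] → 0x2D007  P=1,RW=1,US=1,PS=0
  L2 @0x2D[14] → 0x30007  P=1,RW=1,US=1,PS=0
  ✓ 0x30BC1  — 3 lookups
#4 VA=0x10081B3CF (r,kernel):
  L0 @0x1B[4] → 0x34007  P=1,RW=1,US=1,PS=0
  L1 @0x34[4] → 0x38007  P=1,RW=1,US=1,PS=0
  L2 @0x38[27] → 0x3C007  P=1,RW=1,US=1,PS=0
  ✓ 0x3C3CF  — 3 lookups
#5 VA=0x682417C22 (w,kernel):
  L0 @0x1B[26] → 0x3E007  P=1,RW=1,US=1,PS=0
  L1 @0x3E[18] → 0x40007  P=1,RW=1,US=1,PS=0
  L2 @0x40[23] → 0x42007  P=1,RW=1,US=1,PS=0
  ✓ 0x42C22  — 3 lookups

TLB: [["0x143417", "0x22"], ["0x642A0E", "0x30"], ["0x10081B", "0x3C"], ["0x682417", "0x42"]]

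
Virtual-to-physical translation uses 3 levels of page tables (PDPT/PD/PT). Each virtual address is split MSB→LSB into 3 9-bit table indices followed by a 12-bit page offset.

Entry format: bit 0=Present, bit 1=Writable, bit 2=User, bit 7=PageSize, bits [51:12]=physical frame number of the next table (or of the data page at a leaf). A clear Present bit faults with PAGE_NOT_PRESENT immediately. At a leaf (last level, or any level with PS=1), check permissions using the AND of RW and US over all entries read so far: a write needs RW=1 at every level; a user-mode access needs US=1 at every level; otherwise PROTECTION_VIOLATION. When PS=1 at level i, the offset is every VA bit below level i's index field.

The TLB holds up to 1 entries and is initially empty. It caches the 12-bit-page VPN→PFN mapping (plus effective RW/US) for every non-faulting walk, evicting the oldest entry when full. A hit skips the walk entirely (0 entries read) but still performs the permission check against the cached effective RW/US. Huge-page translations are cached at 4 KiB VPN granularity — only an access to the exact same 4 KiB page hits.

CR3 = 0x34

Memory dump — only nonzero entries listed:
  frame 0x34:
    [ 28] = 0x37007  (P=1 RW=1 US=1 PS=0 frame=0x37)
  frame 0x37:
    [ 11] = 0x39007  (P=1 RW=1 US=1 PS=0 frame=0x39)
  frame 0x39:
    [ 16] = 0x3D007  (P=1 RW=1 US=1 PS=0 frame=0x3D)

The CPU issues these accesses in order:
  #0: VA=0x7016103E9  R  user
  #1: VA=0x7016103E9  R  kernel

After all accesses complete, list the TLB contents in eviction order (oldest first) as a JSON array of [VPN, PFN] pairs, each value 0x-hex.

Per-access translation:
#0 VA=0x7016103E9 (r,user):
  lvl0: tbl 0x34, slot 28 ⇒ 0x37007 (P1/RW1/US1/PS0)
  lvl1: tbl 0x37, slot 11 ⇒ 0x39007 (P1/RW1/US1/PS0)
  lvl2: tbl 0x39, slot 16 ⇒ 0x3D007 (P1/RW1/US1/PS0)
  → PA=0x3D3E9  (3 entries read)
#1 VA=0x7016103E9 (r,kernel):
  TLB hit vpn=0x701610 → PA=0x3D3E9

TLB: [["0x701610", "0x3D"]]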